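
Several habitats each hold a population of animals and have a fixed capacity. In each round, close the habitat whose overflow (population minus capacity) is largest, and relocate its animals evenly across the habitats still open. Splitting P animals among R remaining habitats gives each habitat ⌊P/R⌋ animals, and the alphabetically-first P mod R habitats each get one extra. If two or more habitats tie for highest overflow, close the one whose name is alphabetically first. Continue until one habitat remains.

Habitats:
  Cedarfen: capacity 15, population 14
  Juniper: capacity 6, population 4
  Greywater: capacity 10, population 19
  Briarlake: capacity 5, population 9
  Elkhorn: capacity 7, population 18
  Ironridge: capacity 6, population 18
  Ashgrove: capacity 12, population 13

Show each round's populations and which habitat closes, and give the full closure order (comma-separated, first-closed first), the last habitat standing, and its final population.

Closure order: Ironridge, Elkhorn, Greywater, Briarlake, Ashgrove, Cedarfen
Last habitat: Juniper with 95 animals

Round 1: Ashgrove=13 Briarlake=9 Cedarfen=14 Elkhorn=18 Greywater=19 Ironridge=18 Juniper=4 → close Ironridge (overflow 12)
  18÷6 = 3 each, +1 to first 0
Round 2: Ashgrove=16 Briarlake=12 Cedarfen=17 Elkhorn=21 Greywater=22 Juniper=7 → close Elkhorn (overflow 14)
  21÷5 = 4 each, +1 to first 1
Round 3: Ashgrove=21 Briarlake=16 Cedarfen=21 Greywater=26 Juniper=11 → close Greywater (overflow 16)
  26÷4 = 6 each, +1 to first 2
Round 4: Ashgrove=28 Briarlake=23 Cedarfen=27 Juniper=17 → close Briarlake (overflow 18)
  23÷3 = 7 each, +1 to first 2
Round 5: Ashgrove=36 Cedarfen=35 Juniper=24 → close Ashgrove (overflow 24)
  36÷2 = 18 each, +1 to first 0
Round 6: Cedarfen=53 Juniper=42 → close Cedarfen (overflow 38)
  53÷1 = 53 each, +1 to first 0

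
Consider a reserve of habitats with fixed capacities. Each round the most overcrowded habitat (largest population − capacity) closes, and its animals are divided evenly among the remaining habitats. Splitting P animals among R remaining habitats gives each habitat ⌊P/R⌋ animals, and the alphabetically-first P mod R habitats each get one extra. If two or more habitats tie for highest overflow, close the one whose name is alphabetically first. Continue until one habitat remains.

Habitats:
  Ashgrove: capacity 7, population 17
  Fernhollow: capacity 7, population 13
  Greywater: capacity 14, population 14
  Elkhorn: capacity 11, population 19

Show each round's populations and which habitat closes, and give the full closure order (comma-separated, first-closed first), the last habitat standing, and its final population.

Round 1: Ashgrove=17 Elkhorn=19 Fernhollow=13 Greywater=14 → close Ashgrove (overflow 10)
  17÷3 = 5 each, +1 to first 2
Round 2: Elkhorn=25 Fernhollow=19 Greywater=19 → close Elkhorn (overflow 14)
  25÷2 = 12 each, +1 to first 1
Round 3: Fernhollow=32 Greywater=31 → close Fernhollow (overflow 25)
  32÷1 = 32 each, +1 to first 0

Closure order: Ashgrove, Elkhorn, Fernhollow
Last habitat: Greywater with 63 animals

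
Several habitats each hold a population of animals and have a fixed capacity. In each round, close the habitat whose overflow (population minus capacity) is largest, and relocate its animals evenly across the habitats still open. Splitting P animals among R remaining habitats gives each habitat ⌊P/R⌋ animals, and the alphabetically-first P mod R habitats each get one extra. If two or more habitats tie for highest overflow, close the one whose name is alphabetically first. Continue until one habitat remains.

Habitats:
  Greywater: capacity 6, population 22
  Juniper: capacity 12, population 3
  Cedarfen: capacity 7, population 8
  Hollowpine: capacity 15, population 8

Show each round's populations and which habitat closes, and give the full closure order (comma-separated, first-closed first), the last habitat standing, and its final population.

Closure order: Greywater, Cedarfen, Hollowpine
Last habitat: Juniper with 41 animals

Round 1: Cedarfen=8 Greywater=22 Hollowpine=8 Juniper=3 → close Greywater (overflow 16)
  22÷3 = 7 each, +1 to first 1
Round 2: Cedarfen=16 Hollowpine=15 Juniper=10 → close Cedarfen (overflow 9)
  16÷2 = 8 each, +1 to first 0
Round 3: Hollowpine=23 Juniper=18 → close Hollowpine (overflow 8)
  23÷1 = 23 each, +1 to first 0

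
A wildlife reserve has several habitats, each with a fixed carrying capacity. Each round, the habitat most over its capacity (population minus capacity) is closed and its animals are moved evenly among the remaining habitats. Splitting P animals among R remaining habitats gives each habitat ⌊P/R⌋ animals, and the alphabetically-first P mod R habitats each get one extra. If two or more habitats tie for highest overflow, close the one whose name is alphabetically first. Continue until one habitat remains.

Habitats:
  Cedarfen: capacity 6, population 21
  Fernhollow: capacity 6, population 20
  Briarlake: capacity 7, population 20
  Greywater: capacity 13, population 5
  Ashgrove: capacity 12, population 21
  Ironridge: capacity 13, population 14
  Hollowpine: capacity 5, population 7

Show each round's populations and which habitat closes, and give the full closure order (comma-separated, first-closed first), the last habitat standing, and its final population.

Round 1: Ashgrove=21 Briarlake=20 Cedarfen=21 Fernhollow=20 Greywater=5 Hollowpine=7 Ironridge=14 → close Cedarfen (overflow 15)
  21÷6 = 3 each, +1 to first 3
Round 2: Ashgrove=25 Briarlake=24 Fernhollow=24 Greywater=8 Hollowpine=10 Ironridge=17 → close Fernhollow (overflow 18)
  24÷5 = 4 each, +1 to first 4
Round 3: Ashgrove=30 Briarlake=29 Greywater=13 Hollowpine=15 Ironridge=21 → close Briarlake (overflow 22)
  29÷4 = 7 each, +1 to first 1
Round 4: Ashgrove=38 Greywater=20 Hollowpine=22 Ironridge=28 → close Ashgrove (overflow 26)
  38÷3 = 12 each, +1 to first 2
Round 5: Greywater=33 Hollowpine=35 Ironridge=40 → close Hollowpine (overflow 30)
  35÷2 = 17 each, +1 to first 1
Round 6: Greywater=51 Ironridge=57 → close Ironridge (overflow 44)
  57÷1 = 57 each, +1 to first 0

Closure order: Cedarfen, Fernhollow, Briarlake, Ashgrove, Hollowpine, Ironridge
Last habitat: Greywater with 108 animals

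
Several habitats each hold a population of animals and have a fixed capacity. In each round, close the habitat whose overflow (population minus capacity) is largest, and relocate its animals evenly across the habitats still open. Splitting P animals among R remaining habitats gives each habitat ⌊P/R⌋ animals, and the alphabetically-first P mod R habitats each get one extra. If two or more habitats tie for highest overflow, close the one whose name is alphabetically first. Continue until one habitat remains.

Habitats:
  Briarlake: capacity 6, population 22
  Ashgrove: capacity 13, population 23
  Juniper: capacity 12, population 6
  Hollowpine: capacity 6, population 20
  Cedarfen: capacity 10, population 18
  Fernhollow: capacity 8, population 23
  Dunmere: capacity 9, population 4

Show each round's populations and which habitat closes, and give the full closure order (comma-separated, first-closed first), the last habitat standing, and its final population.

Round 1: Ashgrove=23 Briarlake=22 Cedarfen=18 Dunmere=4 Fernhollow=23 Hollowpine=20 Juniper=6 → close Briarlake (overflow 16)
  22÷6 = 3 each, +1 to first 4
Round 2: Ashgrove=27 Cedarfen=22 Dunmere=8 Fernhollow=27 Hollowpine=23 Juniper=9 → close Fernhollow (overflow 19)
  27÷5 = 5 each, +1 to first 2
Round 3: Ashgrove=33 Cedarfen=28 Dunmere=13 Hollowpine=28 Juniper=14 → close Hollowpine (overflow 22)
  28÷4 = 7 each, +1 to first 0
Round 4: Ashgrove=40 Cedarfen=35 Dunmere=20 Juniper=21 → close Ashgrove (overflow 27)
  40÷3 = 13 each, +1 to first 1
Round 5: Cedarfen=49 Dunmere=33 Juniper=34 → close Cedarfen (overflow 39)
  49÷2 = 24 each, +1 to first 1
Round 6: Dunmere=58 Juniper=58 → close Dunmere (overflow 49)
  58÷1 = 58 each, +1 to first 0

Closure order: Briarlake, Fernhollow, Hollowpine, Ashgrove, Cedarfen, Dunmere
Last habitat: Juniper with 116 animals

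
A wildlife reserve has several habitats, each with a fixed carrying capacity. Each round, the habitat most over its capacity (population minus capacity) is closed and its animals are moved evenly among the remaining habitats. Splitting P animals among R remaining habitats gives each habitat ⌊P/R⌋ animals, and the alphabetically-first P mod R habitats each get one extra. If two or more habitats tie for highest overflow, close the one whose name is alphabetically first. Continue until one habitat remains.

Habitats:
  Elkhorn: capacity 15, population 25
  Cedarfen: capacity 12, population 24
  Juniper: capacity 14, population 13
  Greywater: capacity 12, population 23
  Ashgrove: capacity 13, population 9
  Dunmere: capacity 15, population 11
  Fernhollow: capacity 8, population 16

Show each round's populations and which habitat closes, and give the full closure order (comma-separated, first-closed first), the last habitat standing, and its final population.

Round 1: Ashgrove=9 Cedarfen=24 Dunmere=11 Elkhorn=25 Fernhollow=16 Greywater=23 Juniper=13 → close Cedarfen (overflow 12)
  24÷6 = 4 each, +1 to first 0
Round 2: Ashgrove=13 Dunmere=15 Elkhorn=29 Fernhollow=20 Greywater=27 Juniper=17 → close Greywater (overflow 15)
  27÷5 = 5 each, +1 to first 2
Round 3: Ashgrove=19 Dunmere=21 Elkhorn=34 Fernhollow=25 Juniper=22 → close Elkhorn (overflow 19)
  34÷4 = 8 each, +1 to first 2
Round 4: Ashgrove=28 Dunmere=30 Fernhollow=33 Juniper=30 → close Fernhollow (overflow 25)
  33÷3 = 11 each, +1 to first 0
Round 5: Ashgrove=39 Dunmere=41 Juniper=41 → close Juniper (overflow 27)
  41÷2 = 20 each, +1 to first 1
Round 6: Ashgrove=60 Dunmere=61 → close Ashgrove (overflow 47)
  60÷1 = 60 each, +1 to first 0

Closure order: Cedarfen, Greywater, Elkhorn, Fernhollow, Juniper, Ashgrove
Last habitat: Dunmere with 121 animals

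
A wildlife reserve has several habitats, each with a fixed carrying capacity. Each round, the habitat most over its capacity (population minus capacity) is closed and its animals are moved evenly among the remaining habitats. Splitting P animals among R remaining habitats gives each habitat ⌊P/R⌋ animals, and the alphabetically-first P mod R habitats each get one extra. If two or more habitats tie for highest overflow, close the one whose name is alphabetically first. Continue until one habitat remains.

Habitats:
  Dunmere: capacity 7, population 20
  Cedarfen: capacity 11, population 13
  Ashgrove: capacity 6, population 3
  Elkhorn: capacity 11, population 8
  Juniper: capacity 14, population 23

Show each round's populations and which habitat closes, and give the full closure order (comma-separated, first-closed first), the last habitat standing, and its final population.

Round 1: Ashgrove=3 Cedarfen=13 Dunmere=20 Elkhorn=8 Juniper=23 → close Dunmere (overflow 13)
  20÷4 = 5 each, +1 to first 0
Round 2: Ashgrove=8 Cedarfen=18 Elkhorn=13 Juniper=28 → close Juniper (overflow 14)
  28÷3 = 9 each, +1 to first 1
Round 3: Ashgrove=18 Cedarfen=27 Elkhorn=22 → close Cedarfen (overflow 16)
  27÷2 = 13 each, +1 to first 1
Round 4: Ashgrove=32 Elkhorn=35 → close Ashgrove (overflow 26)
  32÷1 = 32 each, +1 to first 0

Closure order: Dunmere, Juniper, Cedarfen, Ashgrove
Last habitat: Elkhorn with 67 animals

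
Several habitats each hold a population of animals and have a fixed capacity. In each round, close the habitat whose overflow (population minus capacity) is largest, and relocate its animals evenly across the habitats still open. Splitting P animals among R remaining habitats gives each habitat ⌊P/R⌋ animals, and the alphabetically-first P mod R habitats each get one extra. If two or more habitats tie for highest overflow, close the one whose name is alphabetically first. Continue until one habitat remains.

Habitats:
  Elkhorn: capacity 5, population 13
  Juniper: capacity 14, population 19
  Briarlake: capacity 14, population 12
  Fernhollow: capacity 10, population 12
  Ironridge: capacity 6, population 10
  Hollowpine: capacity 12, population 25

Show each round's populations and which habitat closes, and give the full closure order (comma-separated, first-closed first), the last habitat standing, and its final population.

Round 1: Briarlake=12 Elkhorn=13 Fernhollow=12 Hollowpine=25 Ironridge=10 Juniper=19 → close Hollowpine (overflow 13)
  25÷5 = 5 each, +1 to first 0
Round 2: Briarlake=17 Elkhorn=18 Fernhollow=17 Ironridge=15 Juniper=24 → close Elkhorn (overflow 13)
  18÷4 = 4 each, +1 to first 2
Round 3: Briarlake=22 Fernhollow=22 Ironridge=19 Juniper=28 → close Juniper (overflow 14)
  28÷3 = 9 each, +1 to first 1
Round 4: Briarlake=32 Fernhollow=31 Ironridge=28 → close Ironridge (overflow 22)
  28÷2 = 14 each, +1 to first 0
Round 5: Briarlake=46 Fernhollow=45 → close Fernhollow (overflow 35)
  45÷1 = 45 each, +1 to first 0

Closure order: Hollowpine, Elkhorn, Juniper, Ironridge, Fernhollow
Last habitat: Briarlake with 91 animals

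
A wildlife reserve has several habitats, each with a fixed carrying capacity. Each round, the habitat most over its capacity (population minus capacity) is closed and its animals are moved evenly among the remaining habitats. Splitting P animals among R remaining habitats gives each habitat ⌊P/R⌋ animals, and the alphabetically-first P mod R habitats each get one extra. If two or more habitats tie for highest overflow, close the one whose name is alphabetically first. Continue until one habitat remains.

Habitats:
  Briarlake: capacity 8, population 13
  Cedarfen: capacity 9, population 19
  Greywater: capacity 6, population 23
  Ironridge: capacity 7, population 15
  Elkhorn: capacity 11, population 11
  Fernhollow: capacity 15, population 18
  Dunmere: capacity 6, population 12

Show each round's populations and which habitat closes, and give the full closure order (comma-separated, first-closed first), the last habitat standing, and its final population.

Closure order: Greywater, Cedarfen, Dunmere, Briarlake, Ironridge, Fernhollow
Last habitat: Elkhorn with 111 animals

Round 1: Briarlake=13 Cedarfen=19 Dunmere=12 Elkhorn=11 Fernhollow=18 Greywater=23 Ironridge=15 → close Greywater (overflow 17)
  23÷6 = 3 each, +1 to first 5
Round 2: Briarlake=17 Cedarfen=23 Dunmere=16 Elkhorn=15 Fernhollow=22 Ironridge=18 → close Cedarfen (overflow 14)
  23÷5 = 4 each, +1 to first 3
Round 3: Briarlake=22 Dunmere=21 Elkhorn=20 Fernhollow=26 Ironridge=22 → close Dunmere (overflow 15)
  21÷4 = 5 each, +1 to first 1
Round 4: Briarlake=28 Elkhorn=25 Fernhollow=31 Ironridge=27 → close Briarlake (overflow 20)
  28÷3 = 9 each, +1 to first 1
Round 5: Elkhorn=35 Fernhollow=40 Ironridge=36 → close Ironridge (overflow 29)
  36÷2 = 18 each, +1 to first 0
Round 6: Elkhorn=53 Fernhollow=58 → close Fernhollow (overflow 43)
  58÷1 = 58 each, +1 to first 0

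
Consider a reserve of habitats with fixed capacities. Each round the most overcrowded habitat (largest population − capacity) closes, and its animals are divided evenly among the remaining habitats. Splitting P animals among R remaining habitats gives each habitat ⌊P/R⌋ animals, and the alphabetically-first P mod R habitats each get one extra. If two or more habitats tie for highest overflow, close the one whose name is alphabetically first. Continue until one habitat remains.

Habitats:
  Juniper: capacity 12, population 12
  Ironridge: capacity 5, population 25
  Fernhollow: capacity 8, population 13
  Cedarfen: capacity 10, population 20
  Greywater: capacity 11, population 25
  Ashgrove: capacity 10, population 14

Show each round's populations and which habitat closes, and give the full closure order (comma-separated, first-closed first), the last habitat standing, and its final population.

Closure order: Ironridge, Greywater, Cedarfen, Ashgrove, Fernhollow
Last habitat: Juniper with 109 animals

Round 1: Ashgrove=14 Cedarfen=20 Fernhollow=13 Greywater=25 Ironridge=25 Juniper=12 → close Ironridge (overflow 20)
  25÷5 = 5 each, +1 to first 0
Round 2: Ashgrove=19 Cedarfen=25 Fernhollow=18 Greywater=30 Juniper=17 → close Greywater (overflow 19)
  30÷4 = 7 each, +1 to first 2
Round 3: Ashgrove=27 Cedarfen=33 Fernhollow=25 Juniper=24 → close Cedarfen (overflow 23)
  33÷3 = 11 each, +1 to first 0
Round 4: Ashgrove=38 Fernhollow=36 Juniper=35 → close Ashgrove (overflow 28)
  38÷2 = 19 each, +1 to first 0
Round 5: Fernhollow=55 Juniper=54 → close Fernhollow (overflow 47)
  55÷1 = 55 each, +1 to first 0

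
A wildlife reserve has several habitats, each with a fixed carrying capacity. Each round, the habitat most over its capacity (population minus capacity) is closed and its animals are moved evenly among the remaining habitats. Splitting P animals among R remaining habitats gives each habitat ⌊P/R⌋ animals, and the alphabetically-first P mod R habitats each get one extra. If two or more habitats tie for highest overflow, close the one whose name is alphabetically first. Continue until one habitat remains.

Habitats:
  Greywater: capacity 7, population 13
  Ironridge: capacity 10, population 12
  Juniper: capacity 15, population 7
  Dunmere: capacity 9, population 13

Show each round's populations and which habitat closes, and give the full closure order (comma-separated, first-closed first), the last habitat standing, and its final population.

Closure order: Greywater, Dunmere, Ironridge
Last habitat: Juniper with 45 animals

Round 1: Dunmere=13 Greywater=13 Ironridge=12 Juniper=7 → close Greywater (overflow 6)
  13÷3 = 4 each, +1 to first 1
Round 2: Dunmere=18 Ironridge=16 Juniper=11 → close Dunmere (overflow 9)
  18÷2 = 9 each, +1 to first 0
Round 3: Ironridge=25 Juniper=20 → close Ironridge (overflow 15)
  25÷1 = 25 each, +1 to first 0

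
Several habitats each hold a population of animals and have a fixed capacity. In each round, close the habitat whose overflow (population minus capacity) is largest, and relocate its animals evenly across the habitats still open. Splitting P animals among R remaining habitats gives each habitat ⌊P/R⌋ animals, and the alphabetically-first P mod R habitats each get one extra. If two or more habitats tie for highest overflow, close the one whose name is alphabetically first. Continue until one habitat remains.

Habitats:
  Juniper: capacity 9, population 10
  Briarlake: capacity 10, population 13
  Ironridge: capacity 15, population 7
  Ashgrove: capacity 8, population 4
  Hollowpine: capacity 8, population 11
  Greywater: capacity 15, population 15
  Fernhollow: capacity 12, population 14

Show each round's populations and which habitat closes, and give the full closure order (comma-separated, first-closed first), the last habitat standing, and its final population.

Round 1: Ashgrove=4 Briarlake=13 Fernhollow=14 Greywater=15 Hollowpine=11 Ironridge=7 Juniper=10 → close Briarlake (overflow 3)
  13÷6 = 2 each, +1 to first 1
Round 2: Ashgrove=7 Fernhollow=16 Greywater=17 Hollowpine=13 Ironridge=9 Juniper=12 → close Hollowpine (overflow 5)
  13÷5 = 2 each, +1 to first 3
Round 3: Ashgrove=10 Fernhollow=19 Greywater=20 Ironridge=11 Juniper=14 → close Fernhollow (overflow 7)
  19÷4 = 4 each, +1 to first 3
Round 4: Ashgrove=15 Greywater=25 Ironridge=16 Juniper=18 → close Greywater (overflow 10)
  25÷3 = 8 each, +1 to first 1
Round 5: Ashgrove=24 Ironridge=24 Juniper=26 → close Juniper (overflow 17)
  26÷2 = 13 each, +1 to first 0
Round 6: Ashgrove=37 Ironridge=37 → close Ashgrove (overflow 29)
  37÷1 = 37 each, +1 to first 0

Closure order: Briarlake, Hollowpine, Fernhollow, Greywater, Juniper, Ashgrove
Last habitat: Ironridge with 74 animals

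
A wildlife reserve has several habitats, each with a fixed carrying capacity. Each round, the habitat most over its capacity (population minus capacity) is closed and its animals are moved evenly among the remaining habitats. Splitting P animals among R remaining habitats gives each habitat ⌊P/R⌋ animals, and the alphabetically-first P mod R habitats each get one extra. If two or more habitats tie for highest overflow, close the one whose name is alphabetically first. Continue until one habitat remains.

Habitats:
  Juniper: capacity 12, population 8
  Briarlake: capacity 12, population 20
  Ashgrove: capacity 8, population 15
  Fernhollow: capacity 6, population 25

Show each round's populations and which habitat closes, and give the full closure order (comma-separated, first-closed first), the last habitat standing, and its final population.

Closure order: Fernhollow, Ashgrove, Briarlake
Last habitat: Juniper with 68 animals

Round 1: Ashgrove=15 Briarlake=20 Fernhollow=25 Juniper=8 → close Fernhollow (overflow 19)
  25÷3 = 8 each, +1 to first 1
Round 2: Ashgrove=24 Briarlake=28 Juniper=16 → close Ashgrove (overflow 16)
  24÷2 = 12 each, +1 to first 0
Round 3: Briarlake=40 Juniper=28 → close Briarlake (overflow 28)
  40÷1 = 40 each, +1 to first 0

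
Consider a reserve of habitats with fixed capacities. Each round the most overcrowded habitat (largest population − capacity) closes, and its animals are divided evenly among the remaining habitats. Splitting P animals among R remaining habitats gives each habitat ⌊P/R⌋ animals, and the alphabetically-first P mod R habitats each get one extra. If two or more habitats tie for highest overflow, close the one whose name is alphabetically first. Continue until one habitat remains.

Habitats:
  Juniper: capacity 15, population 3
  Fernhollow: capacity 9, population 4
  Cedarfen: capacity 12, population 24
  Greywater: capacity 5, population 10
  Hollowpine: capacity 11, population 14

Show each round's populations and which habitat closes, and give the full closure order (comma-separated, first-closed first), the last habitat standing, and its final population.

Round 1: Cedarfen=24 Fernhollow=4 Greywater=10 Hollowpine=14 Juniper=3 → close Cedarfen (overflow 12)
  24÷4 = 6 each, +1 to first 0
Round 2: Fernhollow=10 Greywater=16 Hollowpine=20 Juniper=9 → close Greywater (overflow 11)
  16÷3 = 5 each, +1 to first 1
Round 3: Fernhollow=16 Hollowpine=25 Juniper=14 → close Hollowpine (overflow 14)
  25÷2 = 12 each, +1 to first 1
Round 4: Fernhollow=29 Juniper=26 → close Fernhollow (overflow 20)
  29÷1 = 29 each, +1 to first 0

Closure order: Cedarfen, Greywater, Hollowpine, Fernhollow
Last habitat: Juniper with 55 animals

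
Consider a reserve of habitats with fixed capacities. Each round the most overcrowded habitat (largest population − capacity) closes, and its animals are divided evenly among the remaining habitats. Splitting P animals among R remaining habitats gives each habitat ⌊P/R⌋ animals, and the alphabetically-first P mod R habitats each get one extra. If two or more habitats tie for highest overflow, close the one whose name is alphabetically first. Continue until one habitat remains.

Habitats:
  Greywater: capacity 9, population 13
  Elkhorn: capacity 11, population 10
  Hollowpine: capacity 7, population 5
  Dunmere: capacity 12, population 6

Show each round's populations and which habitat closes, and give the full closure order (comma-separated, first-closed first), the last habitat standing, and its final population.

Closure order: Greywater, Elkhorn, Hollowpine
Last habitat: Dunmere with 34 animals

Round 1: Dunmere=6 Elkhorn=10 Greywater=13 Hollowpine=5 → close Greywater (overflow 4)
  13÷3 = 4 each, +1 to first 1
Round 2: Dunmere=11 Elkhorn=14 Hollowpine=9 → close Elkhorn (overflow 3)
  14÷2 = 7 each, +1 to first 0
Round 3: Dunmere=18 Hollowpine=16 → close Hollowpine (overflow 9)
  16÷1 = 16 each, +1 to first 0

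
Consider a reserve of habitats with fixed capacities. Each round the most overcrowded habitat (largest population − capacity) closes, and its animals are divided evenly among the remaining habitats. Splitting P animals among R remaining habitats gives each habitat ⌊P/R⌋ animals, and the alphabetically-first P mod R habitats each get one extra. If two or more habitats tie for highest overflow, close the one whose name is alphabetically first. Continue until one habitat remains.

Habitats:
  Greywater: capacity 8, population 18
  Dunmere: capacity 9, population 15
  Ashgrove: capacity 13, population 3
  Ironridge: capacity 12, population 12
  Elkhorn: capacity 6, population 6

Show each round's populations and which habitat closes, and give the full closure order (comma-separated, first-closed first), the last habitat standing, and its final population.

Round 1: Ashgrove=3 Dunmere=15 Elkhorn=6 Greywater=18 Ironridge=12 → close Greywater (overflow 10)
  18÷4 = 4 each, +1 to first 2
Round 2: Ashgrove=8 Dunmere=20 Elkhorn=10 Ironridge=16 → close Dunmere (overflow 11)
  20÷3 = 6 each, +1 to first 2
Round 3: Ashgrove=15 Elkhorn=17 Ironridge=22 → close Elkhorn (overflow 11)
  17÷2 = 8 each, +1 to first 1
Round 4: Ashgrove=24 Ironridge=30 → close Ironridge (overflow 18)
  30÷1 = 30 each, +1 to first 0

Closure order: Greywater, Dunmere, Elkhorn, Ironridge
Last habitat: Ashgrove with 54 animals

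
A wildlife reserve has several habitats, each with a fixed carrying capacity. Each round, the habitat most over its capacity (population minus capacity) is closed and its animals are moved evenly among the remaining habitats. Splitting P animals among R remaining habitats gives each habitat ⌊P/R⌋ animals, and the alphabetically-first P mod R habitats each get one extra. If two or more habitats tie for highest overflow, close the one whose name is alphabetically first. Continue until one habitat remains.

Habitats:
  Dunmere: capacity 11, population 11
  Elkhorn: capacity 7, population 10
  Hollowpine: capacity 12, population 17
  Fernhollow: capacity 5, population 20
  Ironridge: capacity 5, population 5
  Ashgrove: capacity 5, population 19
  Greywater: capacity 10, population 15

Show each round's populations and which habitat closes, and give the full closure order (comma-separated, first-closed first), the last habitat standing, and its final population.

Closure order: Fernhollow, Ashgrove, Greywater, Hollowpine, Elkhorn, Dunmere
Last habitat: Ironridge with 97 animals

Round 1: Ashgrove=19 Dunmere=11 Elkhorn=10 Fernhollow=20 Greywater=15 Hollowpine=17 Ironridge=5 → close Fernhollow (overflow 15)
  20÷6 = 3 each, +1 to first 2
Round 2: Ashgrove=23 Dunmere=15 Elkhorn=13 Greywater=18 Hollowpine=20 Ironridge=8 → close Ashgrove (overflow 18)
  23÷5 = 4 each, +1 to first 3
Round 3: Dunmere=20 Elkhorn=18 Greywater=23 Hollowpine=24 Ironridge=12 → close Greywater (overflow 13)
  23÷4 = 5 each, +1 to first 3
Round 4: Dunmere=26 Elkhorn=24 Hollowpine=30 Ironridge=17 → close Hollowpine (overflow 18)
  30÷3 = 10 each, +1 to first 0
Round 5: Dunmere=36 Elkhorn=34 Ironridge=27 → close Elkhorn (overflow 27)
  34÷2 = 17 each, +1 to first 0
Round 6: Dunmere=53 Ironridge=44 → close Dunmere (overflow 42)
  53÷1 = 53 each, +1 to first 0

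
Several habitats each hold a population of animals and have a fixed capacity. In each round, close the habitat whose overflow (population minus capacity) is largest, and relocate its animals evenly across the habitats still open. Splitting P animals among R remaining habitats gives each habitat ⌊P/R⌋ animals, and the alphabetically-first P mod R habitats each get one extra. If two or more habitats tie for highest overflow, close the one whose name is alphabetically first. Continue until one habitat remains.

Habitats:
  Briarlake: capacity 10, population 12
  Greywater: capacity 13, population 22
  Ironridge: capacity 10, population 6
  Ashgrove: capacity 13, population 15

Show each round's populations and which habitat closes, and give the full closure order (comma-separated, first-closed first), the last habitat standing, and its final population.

Round 1: Ashgrove=15 Briarlake=12 Greywater=22 Ironridge=6 → close Greywater (overflow 9)
  22÷3 = 7 each, +1 to first 1
Round 2: Ashgrove=23 Briarlake=19 Ironridge=13 → close Ashgrove (overflow 10)
  23÷2 = 11 each, +1 to first 1
Round 3: Briarlake=31 Ironridge=24 → close Briarlake (overflow 21)
  31÷1 = 31 each, +1 to first 0

Closure order: Greywater, Ashgrove, Briarlake
Last habitat: Ironridge with 55 animals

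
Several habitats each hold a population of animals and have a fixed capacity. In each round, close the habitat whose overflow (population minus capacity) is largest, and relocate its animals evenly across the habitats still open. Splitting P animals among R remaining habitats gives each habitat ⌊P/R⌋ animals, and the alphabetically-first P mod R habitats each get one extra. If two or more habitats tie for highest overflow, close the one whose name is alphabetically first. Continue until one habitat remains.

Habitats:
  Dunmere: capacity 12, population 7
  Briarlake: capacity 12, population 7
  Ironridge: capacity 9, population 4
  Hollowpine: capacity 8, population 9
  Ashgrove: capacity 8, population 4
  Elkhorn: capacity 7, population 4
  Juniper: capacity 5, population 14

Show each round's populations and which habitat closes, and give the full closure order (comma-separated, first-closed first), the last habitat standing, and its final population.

Closure order: Juniper, Hollowpine, Ashgrove, Briarlake, Elkhorn, Dunmere
Last habitat: Ironridge with 49 animals

Round 1: Ashgrove=4 Briarlake=7 Dunmere=7 Elkhorn=4 Hollowpine=9 Ironridge=4 Juniper=14 → close Juniper (overflow 9)
  14÷6 = 2 each, +1 to first 2
Round 2: Ashgrove=7 Briarlake=10 Dunmere=9 Elkhorn=6 Hollowpine=11 Ironridge=6 → close Hollowpine (overflow 3)
  11÷5 = 2 each, +1 to first 1
Round 3: Ashgrove=10 Briarlake=12 Dunmere=11 Elkhorn=8 Ironridge=8 → close Ashgrove (overflow 2)
  10÷4 = 2 each, +1 to first 2
Round 4: Briarlake=15 Dunmere=14 Elkhorn=10 Ironridge=10 → close Briarlake (overflow 3)
  15÷3 = 5 each, +1 to first 0
Round 5: Dunmere=19 Elkhorn=15 Ironridge=15 → close Elkhorn (overflow 8)
  15÷2 = 7 each, +1 to first 1
Round 6: Dunmere=27 Ironridge=22 → close Dunmere (overflow 15)
  27÷1 = 27 each, +1 to first 0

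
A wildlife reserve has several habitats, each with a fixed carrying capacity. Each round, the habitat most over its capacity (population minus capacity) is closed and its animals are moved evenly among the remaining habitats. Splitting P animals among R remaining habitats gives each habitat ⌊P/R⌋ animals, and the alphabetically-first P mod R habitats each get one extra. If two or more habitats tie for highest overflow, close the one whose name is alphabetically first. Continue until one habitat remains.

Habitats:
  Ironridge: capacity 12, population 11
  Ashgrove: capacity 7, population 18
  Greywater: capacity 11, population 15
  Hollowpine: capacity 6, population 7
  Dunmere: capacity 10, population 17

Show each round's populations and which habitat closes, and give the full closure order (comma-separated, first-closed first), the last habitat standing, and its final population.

Closure order: Ashgrove, Dunmere, Greywater, Hollowpine
Last habitat: Ironridge with 68 animals

Round 1: Ashgrove=18 Dunmere=17 Greywater=15 Hollowpine=7 Ironridge=11 → close Ashgrove (overflow 11)
  18÷4 = 4 each, +1 to first 2
Round 2: Dunmere=22 Greywater=20 Hollowpine=11 Ironridge=15 → close Dunmere (overflow 12)
  22÷3 = 7 each, +1 to first 1
Round 3: Greywater=28 Hollowpine=18 Ironridge=22 → close Greywater (overflow 17)
  28÷2 = 14 each, +1 to first 0
Round 4: Hollowpine=32 Ironridge=36 → close Hollowpine (overflow 26)
  32÷1 = 32 each, +1 to first 0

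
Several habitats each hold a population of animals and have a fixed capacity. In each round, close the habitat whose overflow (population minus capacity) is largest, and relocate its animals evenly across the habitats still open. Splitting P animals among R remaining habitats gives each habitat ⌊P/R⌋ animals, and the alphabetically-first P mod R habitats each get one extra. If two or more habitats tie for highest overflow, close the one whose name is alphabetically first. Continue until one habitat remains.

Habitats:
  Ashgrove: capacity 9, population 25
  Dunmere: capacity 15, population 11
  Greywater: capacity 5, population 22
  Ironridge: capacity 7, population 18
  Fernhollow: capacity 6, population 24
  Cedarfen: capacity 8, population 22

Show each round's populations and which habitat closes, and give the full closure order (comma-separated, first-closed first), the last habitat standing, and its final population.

Closure order: Fernhollow, Greywater, Ashgrove, Cedarfen, Ironridge
Last habitat: Dunmere with 122 animals

Round 1: Ashgrove=25 Cedarfen=22 Dunmere=11 Fernhollow=24 Greywater=22 Ironridge=18 → close Fernhollow (overflow 18)
  24÷5 = 4 each, +1 to first 4
Round 2: Ashgrove=30 Cedarfen=27 Dunmere=16 Greywater=27 Ironridge=22 → close Greywater (overflow 22)
  27÷4 = 6 each, +1 to first 3
Round 3: Ashgrove=37 Cedarfen=34 Dunmere=23 Ironridge=28 → close Ashgrove (overflow 28)
  37÷3 = 12 each, +1 to first 1
Round 4: Cedarfen=47 Dunmere=35 Ironridge=40 → close Cedarfen (overflow 39)
  47÷2 = 23 each, +1 to first 1
Round 5: Dunmere=59 Ironridge=63 → close Ironridge (overflow 56)
  63÷1 = 63 each, +1 to first 0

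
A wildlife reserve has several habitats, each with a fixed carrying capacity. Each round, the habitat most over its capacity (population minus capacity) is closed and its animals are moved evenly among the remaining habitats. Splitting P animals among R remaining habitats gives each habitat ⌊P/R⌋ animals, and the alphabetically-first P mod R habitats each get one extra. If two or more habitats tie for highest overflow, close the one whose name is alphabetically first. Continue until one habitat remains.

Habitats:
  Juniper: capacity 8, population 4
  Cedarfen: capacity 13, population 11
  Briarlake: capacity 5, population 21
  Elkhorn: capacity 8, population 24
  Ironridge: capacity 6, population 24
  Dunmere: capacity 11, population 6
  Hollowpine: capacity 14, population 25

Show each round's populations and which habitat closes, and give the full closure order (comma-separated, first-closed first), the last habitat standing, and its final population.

Closure order: Ironridge, Briarlake, Elkhorn, Hollowpine, Cedarfen, Dunmere
Last habitat: Juniper with 115 animals

Round 1: Briarlake=21 Cedarfen=11 Dunmere=6 Elkhorn=24 Hollowpine=25 Ironridge=24 Juniper=4 → close Ironridge (overflow 18)
  24÷6 = 4 each, +1 to first 0
Round 2: Briarlake=25 Cedarfen=15 Dunmere=10 Elkhorn=28 Hollowpine=29 Juniper=8 → close Briarlake (overflow 20)
  25÷5 = 5 each, +1 to first 0
Round 3: Cedarfen=20 Dunmere=15 Elkhorn=33 Hollowpine=34 Juniper=13 → close Elkhorn (overflow 25)
  33÷4 = 8 each, +1 to first 1
Round 4: Cedarfen=29 Dunmere=23 Hollowpine=42 Juniper=21 → close Hollowpine (overflow 28)
  42÷3 = 14 each, +1 to first 0
Round 5: Cedarfen=43 Dunmere=37 Juniper=35 → close Cedarfen (overflow 30)
  43÷2 = 21 each, +1 to first 1
Round 6: Dunmere=59 Juniper=56 → close Dunmere (overflow 48)
  59÷1 = 59 each, +1 to first 0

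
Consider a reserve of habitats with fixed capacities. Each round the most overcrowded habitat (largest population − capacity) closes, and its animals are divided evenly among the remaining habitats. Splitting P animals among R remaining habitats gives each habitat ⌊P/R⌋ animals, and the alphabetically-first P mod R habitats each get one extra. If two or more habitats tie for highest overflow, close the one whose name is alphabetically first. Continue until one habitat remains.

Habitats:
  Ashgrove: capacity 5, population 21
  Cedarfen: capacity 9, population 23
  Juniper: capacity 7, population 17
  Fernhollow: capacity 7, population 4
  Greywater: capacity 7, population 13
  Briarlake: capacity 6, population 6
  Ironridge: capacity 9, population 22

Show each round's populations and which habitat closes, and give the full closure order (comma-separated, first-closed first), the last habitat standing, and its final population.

Round 1: Ashgrove=21 Briarlake=6 Cedarfen=23 Fernhollow=4 Greywater=13 Ironridge=22 Juniper=17 → close Ashgrove (overflow 16)
  21÷6 = 3 each, +1 to first 3
Round 2: Briarlake=10 Cedarfen=27 Fernhollow=8 Greywater=16 Ironridge=25 Juniper=20 → close Cedarfen (overflow 18)
  27÷5 = 5 each, +1 to first 2
Round 3: Briarlake=16 Fernhollow=14 Greywater=21 Ironridge=30 Juniper=25 → close Ironridge (overflow 21)
  30÷4 = 7 each, +1 to first 2
Round 4: Briarlake=24 Fernhollow=22 Greywater=28 Juniper=32 → close Juniper (overflow 25)
  32÷3 = 10 each, +1 to first 2
Round 5: Briarlake=35 Fernhollow=33 Greywater=38 → close Greywater (overflow 31)
  38÷2 = 19 each, +1 to first 0
Round 6: Briarlake=54 Fernhollow=52 → close Briarlake (overflow 48)
  54÷1 = 54 each, +1 to first 0

Closure order: Ashgrove, Cedarfen, Ironridge, Juniper, Greywater, Briarlake
Last habitat: Fernhollow with 106 animals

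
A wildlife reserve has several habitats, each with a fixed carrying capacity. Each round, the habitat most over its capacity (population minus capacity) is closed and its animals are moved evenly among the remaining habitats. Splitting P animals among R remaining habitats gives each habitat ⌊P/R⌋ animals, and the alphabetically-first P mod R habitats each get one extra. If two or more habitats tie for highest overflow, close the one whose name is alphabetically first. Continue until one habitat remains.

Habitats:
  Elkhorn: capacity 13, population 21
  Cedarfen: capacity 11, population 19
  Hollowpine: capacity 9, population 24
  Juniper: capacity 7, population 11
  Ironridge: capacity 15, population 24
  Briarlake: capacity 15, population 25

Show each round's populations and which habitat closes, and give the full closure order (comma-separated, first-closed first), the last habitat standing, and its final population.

Round 1: Briarlake=25 Cedarfen=19 Elkhorn=21 Hollowpine=24 Ironridge=24 Juniper=11 → close Hollowpine (overflow 15)
  24÷5 = 4 each, +1 to first 4
Round 2: Briarlake=30 Cedarfen=24 Elkhorn=26 Ironridge=29 Juniper=15 → close Briarlake (overflow 15)
  30÷4 = 7 each, +1 to first 2
Round 3: Cedarfen=32 Elkhorn=34 Ironridge=36 Juniper=22 → close Cedarfen (overflow 21)
  32÷3 = 10 each, +1 to first 2
Round 4: Elkhorn=45 Ironridge=47 Juniper=32 → close Elkhorn (overflow 32)
  45÷2 = 22 each, +1 to first 1
Round 5: Ironridge=70 Juniper=54 → close Ironridge (overflow 55)
  70÷1 = 70 each, +1 to first 0

Closure order: Hollowpine, Briarlake, Cedarfen, Elkhorn, Ironridge
Last habitat: Juniper with 124 animals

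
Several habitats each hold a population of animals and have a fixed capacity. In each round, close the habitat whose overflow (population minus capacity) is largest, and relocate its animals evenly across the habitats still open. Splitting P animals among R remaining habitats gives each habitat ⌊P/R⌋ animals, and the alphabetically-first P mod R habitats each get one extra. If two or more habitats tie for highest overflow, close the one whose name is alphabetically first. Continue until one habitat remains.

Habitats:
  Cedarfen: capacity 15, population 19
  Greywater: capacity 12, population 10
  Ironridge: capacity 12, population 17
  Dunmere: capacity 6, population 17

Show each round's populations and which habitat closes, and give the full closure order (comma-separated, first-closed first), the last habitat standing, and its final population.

Closure order: Dunmere, Cedarfen, Ironridge
Last habitat: Greywater with 63 animals

Round 1: Cedarfen=19 Dunmere=17 Greywater=10 Ironridge=17 → close Dunmere (overflow 11)
  17÷3 = 5 each, +1 to first 2
Round 2: Cedarfen=25 Greywater=16 Ironridge=22 → close Cedarfen (overflow 10)
  25÷2 = 12 each, +1 to first 1
Round 3: Greywater=29 Ironridge=34 → close Ironridge (overflow 22)
  34÷1 = 34 each, +1 to first 0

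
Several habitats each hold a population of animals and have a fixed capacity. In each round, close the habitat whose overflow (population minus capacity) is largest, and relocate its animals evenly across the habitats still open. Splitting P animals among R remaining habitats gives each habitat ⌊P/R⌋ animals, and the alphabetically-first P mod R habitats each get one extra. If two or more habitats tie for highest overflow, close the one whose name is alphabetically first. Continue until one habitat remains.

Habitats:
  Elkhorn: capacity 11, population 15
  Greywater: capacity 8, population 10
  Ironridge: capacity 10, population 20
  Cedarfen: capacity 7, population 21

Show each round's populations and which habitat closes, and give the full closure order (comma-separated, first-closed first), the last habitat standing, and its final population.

Round 1: Cedarfen=21 Elkhorn=15 Greywater=10 Ironridge=20 → close Cedarfen (overflow 14)
  21÷3 = 7 each, +1 to first 0
Round 2: Elkhorn=22 Greywater=17 Ironridge=27 → close Ironridge (overflow 17)
  27÷2 = 13 each, +1 to first 1
Round 3: Elkhorn=36 Greywater=30 → close Elkhorn (overflow 25)
  36÷1 = 36 each, +1 to first 0

Closure order: Cedarfen, Ironridge, Elkhorn
Last habitat: Greywater with 66 animals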